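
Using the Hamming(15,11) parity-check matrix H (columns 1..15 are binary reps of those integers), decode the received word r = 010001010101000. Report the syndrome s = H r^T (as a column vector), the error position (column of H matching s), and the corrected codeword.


s = (1, 0, 1, 0)^T, error position = 10, corrected codeword c = 010001010001000

Compute s = H r^T mod 2 one row at a time:
  s_1 = 1 + 0 + 1 + 0 + 1 + 0 + 0 + 0 = 3 ≡ 1 (mod 2).
  s_2 = 0 + 0 + 1 + 0 + 1 + 0 + 0 + 0 = 2 ≡ 0 (mod 2).
  s_3 = 1 + 0 + 1 + 0 + 1 + 0 + 0 + 0 = 3 ≡ 1 (mod 2).
  s_4 = 0 + 0 + 0 + 0 + 0 + 0 + 0 + 0 = 0 ≡ 0 (mod 2).
s = (1, 0, 1, 0)^T — this equals column 10 of H (binary 1010), so error is at position 10.
Correct: flip bit 10 of r = 010001010101000 to get c = 010001010001000.


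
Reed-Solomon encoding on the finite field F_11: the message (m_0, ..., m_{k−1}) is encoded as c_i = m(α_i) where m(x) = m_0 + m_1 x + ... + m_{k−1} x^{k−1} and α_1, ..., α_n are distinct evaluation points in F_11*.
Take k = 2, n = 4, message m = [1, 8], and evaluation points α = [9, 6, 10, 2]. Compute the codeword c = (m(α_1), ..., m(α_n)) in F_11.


c = [7, 5, 4, 6]

Message polynomial: m(x) = 1 + 8·x (mod 11).
For each evaluation point α_i, compute m(α_i) mod 11:
  α_1 = 9: Horner steps 8 → 7, so m(9) = 7.
  α_2 = 6: Horner steps 8 → 5, so m(6) = 5.
  α_3 = 10: Horner steps 8 → 4, so m(10) = 4.
  α_4 = 2: Horner steps 8 → 6, so m(2) = 6.
Codeword c = [7, 5, 4, 6] ∈ F_11^4.


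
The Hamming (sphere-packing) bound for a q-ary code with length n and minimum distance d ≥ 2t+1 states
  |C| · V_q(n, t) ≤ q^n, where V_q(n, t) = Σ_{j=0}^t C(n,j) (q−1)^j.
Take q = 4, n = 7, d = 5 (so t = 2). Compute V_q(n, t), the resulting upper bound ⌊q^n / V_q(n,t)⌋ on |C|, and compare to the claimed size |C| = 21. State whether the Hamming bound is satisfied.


V_q(n, t) = 211, q^n = 16384, Hamming bound = 77, |C| = 21 ≤ bound (satisfied).

Step 1: Compute V_q(n, t) = Σ_{j=0}^2 C(n, j) (q−1)^j.
  j = 0: C(7,0)·(3)^0 = 1·1 = 1.
  j = 1: C(7,1)·(3)^1 = 7·3 = 21.
  j = 2: C(7,2)·(3)^2 = 21·9 = 189.
  V_q(n, t) = 1 + 21 + 189 = 211.
Step 2: q^n = 4^7 = 16384.
Step 3: Hamming bound ⌊q^n / V_q(n,t)⌋ = ⌊16384/211⌋ = 77.
Step 4: Compare |C| = 21 to 77: satisfied.
The claimed |C| lies below the Hamming bound.


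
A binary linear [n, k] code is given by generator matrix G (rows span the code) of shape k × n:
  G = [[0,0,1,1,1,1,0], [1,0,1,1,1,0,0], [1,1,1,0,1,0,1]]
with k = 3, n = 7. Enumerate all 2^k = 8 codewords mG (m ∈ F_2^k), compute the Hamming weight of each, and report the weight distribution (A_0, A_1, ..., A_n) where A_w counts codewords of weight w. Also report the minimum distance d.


Weight distribution: A_0 = 1, A_2 = 1, A_3 = 1, A_4 = 2, A_5 = 3. Minimum distance d = 2.

Enumerate all 2^3 = 8 messages m ∈ F_2^3.
For each, compute codeword c = mG in F_2^7, then tally its weight.
  m = 000 → c = 0000000, weight = 0.
  m = 100 → c = 0011110, weight = 4.
  m = 010 → c = 1011100, weight = 4.
  m = 110 → c = 1000010, weight = 2.
  m = 001 → c = 1110101, weight = 5.
  m = 101 → c = 1101011, weight = 5.
  m = 011 → c = 0101001, weight = 3.
  m = 111 → c = 0110111, weight = 5.
Tally weights:
  weight 0: 1 codewords.
  weight 2: 1 codewords.
  weight 3: 1 codewords.
  weight 4: 2 codewords.
  weight 5: 3 codewords.
Minimum distance d = smallest w > 0 with A_w > 0 = 2.
Sanity: Σ A_w = 8 = 2^3 = 8 ✓.


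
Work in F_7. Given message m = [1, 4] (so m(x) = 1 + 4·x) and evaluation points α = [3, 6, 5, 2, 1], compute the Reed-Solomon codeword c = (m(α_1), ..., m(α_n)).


c = [6, 4, 0, 2, 5]

Message polynomial: m(x) = 1 + 4·x (mod 7).
For each evaluation point α_i, compute m(α_i) mod 7:
  α_1 = 3: Horner steps 4 → 6, so m(3) = 6.
  α_2 = 6: Horner steps 4 → 4, so m(6) = 4.
  α_3 = 5: Horner steps 4 → 0, so m(5) = 0.
  α_4 = 2: Horner steps 4 → 2, so m(2) = 2.
  α_5 = 1: Horner steps 4 → 5, so m(1) = 5.
Codeword c = [6, 4, 0, 2, 5] ∈ F_7^5.


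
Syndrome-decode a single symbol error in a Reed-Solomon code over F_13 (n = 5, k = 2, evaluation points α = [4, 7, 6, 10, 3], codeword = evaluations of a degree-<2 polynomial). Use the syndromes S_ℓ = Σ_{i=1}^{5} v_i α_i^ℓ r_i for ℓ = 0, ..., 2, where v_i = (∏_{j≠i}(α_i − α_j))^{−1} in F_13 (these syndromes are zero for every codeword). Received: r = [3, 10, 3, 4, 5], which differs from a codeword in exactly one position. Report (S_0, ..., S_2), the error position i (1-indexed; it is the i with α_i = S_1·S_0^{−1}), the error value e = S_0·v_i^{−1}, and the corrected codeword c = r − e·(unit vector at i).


S = (11, 1, 6), error at position 3, error magnitude e = 4, c = [3, 10, 12, 4, 5].

Step 1: column multipliers v_i = (∏_{j≠i}(α_i − α_j))^{−1} mod 13.
  i = 1 (α = 4): (4−7)(4−6)(4−10)(4−3) = (−3)·(−2)·(−6)·1 = −36 ≡ 3, so v_1 = 3^{−1} = 9 (mod 13).
  i = 2 (α = 7): (7−4)(7−6)(7−10)(7−3) = 3·1·(−3)·4 = −36 ≡ 3, so v_2 = 3^{−1} = 9 (mod 13).
  i = 3 (α = 6): (6−4)(6−7)(6−10)(6−3) = 2·(−1)·(−4)·3 = 24 ≡ 11, so v_3 = 11^{−1} = 6 (mod 13).
  i = 4 (α = 10): (10−4)(10−7)(10−6)(10−3) = 6·3·4·7 = 504 ≡ 10, so v_4 = 10^{−1} = 4 (mod 13).
  i = 5 (α = 3): (3−4)(3−7)(3−6)(3−10) = (−1)·(−4)·(−3)·(−7) = 84 ≡ 6, so v_5 = 6^{−1} = 11 (mod 13).
  v = [9, 9, 6, 4, 11].
Step 2: syndromes of r = [3, 10, 3, 4, 5] (all sums mod 13).
  S_0 = Σ v_i r_i = 9·3 + 9·10 + 6·3 + 4·4 + 11·5 = 206 ≡ 11.
  S_1 = Σ v_i α_i r_i = 9·4·3 + 9·7·10 + 6·6·3 + 4·10·4 + 11·3·5 = 1171 ≡ 1.
  α_i^2 mod 13 = [3, 10, 10, 9, 9].
  S_2 = Σ v_i α_i^2 r_i = 9·3·3 + 9·10·10 + 6·10·3 + 4·9·4 + 11·9·5 = 1800 ≡ 6.
  S = (11, 1, 6) ≠ 0, so r is not a codeword (an error is present).
Step 3: locate the error. For a single error e at position i, S_ℓ = v_i·e·α_i^ℓ, so α_err = S_1/S_0.
  S_0^{−1} = 11^{−1} = 6 (mod 13), so α_err = 1·6 = 6 ≡ 6 = α_3. Error position i = 3.
  Consistency check: S_2/S_1 = 6·1 = 6 ≡ 6 = α_err ✓ (single-error assumption holds).
Step 4: error magnitude e = S_0/v_3 = S_0·∏_{j≠3}(α_3 − α_j) = 11·11 = 121 ≡ 4 (mod 13).
Step 5: correct position 3: c_3 = r_3 − e = 3 − 4 ≡ 12 (mod 13). Hence c = [3, 10, 12, 4, 5].
  Check: interpolating c through the α_i gives m(x) = 11 + 11·x (degree < 2) with m(α_i) = c_i for every i, so c is indeed a codeword.


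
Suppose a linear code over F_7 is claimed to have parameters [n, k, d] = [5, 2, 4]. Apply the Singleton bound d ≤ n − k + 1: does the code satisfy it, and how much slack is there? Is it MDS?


Singleton RHS = n − k + 1 = 4, slack = 0, bound satisfied, MDS.

Singleton bound: d ≤ n − k + 1.
Here n = 5, k = 2, so n − k + 1 = 4.
Given d = 4, check d ≤ 4: YES.
Slack = (n − k + 1) − d = 0.
The code is MDS (slack = 0).
Description: the claimed parameters are [5, 2, 4]_7; such a code would be MDS (meets Singleton bound).


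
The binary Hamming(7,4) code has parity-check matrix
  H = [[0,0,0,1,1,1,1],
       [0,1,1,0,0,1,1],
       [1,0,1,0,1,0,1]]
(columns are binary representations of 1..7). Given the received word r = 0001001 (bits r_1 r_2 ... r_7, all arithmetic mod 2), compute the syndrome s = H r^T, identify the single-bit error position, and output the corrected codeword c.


s = (0, 1, 1)^T, error position = 3, corrected codeword c = 0011001

Compute s = H r^T mod 2 one row at a time:
  s_1 = 1 + 0 + 0 + 1 = 2 ≡ 0 (mod 2).
  s_2 = 0 + 0 + 0 + 1 = 1 ≡ 1 (mod 2).
  s_3 = 0 + 0 + 0 + 1 = 1 ≡ 1 (mod 2).
s = (0, 1, 1)^T — this equals column 3 of H (binary 011), so error is at position 3.
Correct: flip bit 3 of r = 0001001 to get c = 0011001.


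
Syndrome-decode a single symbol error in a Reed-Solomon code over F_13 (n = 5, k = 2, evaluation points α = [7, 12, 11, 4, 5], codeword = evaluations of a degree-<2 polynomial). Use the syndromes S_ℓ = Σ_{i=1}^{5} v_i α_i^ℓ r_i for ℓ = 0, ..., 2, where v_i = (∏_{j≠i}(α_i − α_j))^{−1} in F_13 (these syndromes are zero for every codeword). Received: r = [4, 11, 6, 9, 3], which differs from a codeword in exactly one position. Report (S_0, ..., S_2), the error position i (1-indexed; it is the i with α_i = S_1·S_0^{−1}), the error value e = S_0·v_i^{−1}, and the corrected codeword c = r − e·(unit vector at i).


S = (9, 4, 9), error at position 2, error magnitude e = 11, c = [4, 0, 6, 9, 3].

Step 1: column multipliers v_i = (∏_{j≠i}(α_i − α_j))^{−1} mod 13.
  i = 1 (α = 7): (7−12)(7−11)(7−4)(7−5) = (−5)·(−4)·3·2 = 120 ≡ 3, so v_1 = 3^{−1} = 9 (mod 13).
  i = 2 (α = 12): (12−7)(12−11)(12−4)(12−5) = 5·1·8·7 = 280 ≡ 7, so v_2 = 7^{−1} = 2 (mod 13).
  i = 3 (α = 11): (11−7)(11−12)(11−4)(11−5) = 4·(−1)·7·6 = −168 ≡ 1, so v_3 = 1^{−1} = 1 (mod 13).
  i = 4 (α = 4): (4−7)(4−12)(4−11)(4−5) = (−3)·(−8)·(−7)·(−1) = 168 ≡ 12, so v_4 = 12^{−1} = 12 (mod 13).
  i = 5 (α = 5): (5−7)(5−12)(5−11)(5−4) = (−2)·(−7)·(−6)·1 = −84 ≡ 7, so v_5 = 7^{−1} = 2 (mod 13).
  v = [9, 2, 1, 12, 2].
Step 2: syndromes of r = [4, 11, 6, 9, 3] (all sums mod 13).
  S_0 = Σ v_i r_i = 9·4 + 2·11 + 1·6 + 12·9 + 2·3 = 178 ≡ 9.
  S_1 = Σ v_i α_i r_i = 9·7·4 + 2·12·11 + 1·11·6 + 12·4·9 + 2·5·3 = 1044 ≡ 4.
  α_i^2 mod 13 = [10, 1, 4, 3, 12].
  S_2 = Σ v_i α_i^2 r_i = 9·10·4 + 2·1·11 + 1·4·6 + 12·3·9 + 2·12·3 = 802 ≡ 9.
  S = (9, 4, 9) ≠ 0, so r is not a codeword (an error is present).
Step 3: locate the error. For a single error e at position i, S_ℓ = v_i·e·α_i^ℓ, so α_err = S_1/S_0.
  S_0^{−1} = 9^{−1} = 3 (mod 13), so α_err = 4·3 = 12 ≡ 12 = α_2. Error position i = 2.
  Consistency check: S_2/S_1 = 9·10 = 90 ≡ 12 = α_err ✓ (single-error assumption holds).
Step 4: error magnitude e = S_0/v_2 = S_0·∏_{j≠2}(α_2 − α_j) = 9·7 = 63 ≡ 11 (mod 13).
Step 5: correct position 2: c_2 = r_2 − e = 11 − 11 ≡ 0 (mod 13). Hence c = [4, 0, 6, 9, 3].
  Check: interpolating c through the α_i gives m(x) = 7 + 7·x (degree < 2) with m(α_i) = c_i for every i, so c is indeed a codeword.


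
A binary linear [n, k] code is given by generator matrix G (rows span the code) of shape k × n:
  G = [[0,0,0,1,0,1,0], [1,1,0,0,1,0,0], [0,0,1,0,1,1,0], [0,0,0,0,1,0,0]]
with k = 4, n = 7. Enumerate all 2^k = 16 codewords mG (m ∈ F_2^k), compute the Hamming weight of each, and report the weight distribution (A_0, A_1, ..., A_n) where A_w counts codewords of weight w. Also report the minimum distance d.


Weight distribution: A_0 = 1, A_1 = 1, A_2 = 4, A_3 = 4, A_4 = 3, A_5 = 3. Minimum distance d = 1.

Enumerate all 2^4 = 16 messages m ∈ F_2^4.
For each, compute codeword c = mG in F_2^7, then tally its weight.
  m = 0000 → c = 0000000, weight = 0.
  m = 1000 → c = 0001010, weight = 2.
  m = 0100 → c = 1100100, weight = 3.
  m = 1100 → c = 1101110, weight = 5.
  m = 0010 → c = 0010110, weight = 3.
  m = 1010 → c = 0011100, weight = 3.
  m = 0110 → c = 1110010, weight = 4.
  m = 1110 → c = 1111000, weight = 4.
  m = 0001 → c = 0000100, weight = 1.
  m = 1001 → c = 0001110, weight = 3.
  m = 0101 → c = 1100000, weight = 2.
  m = 1101 → c = 1101010, weight = 4.
  m = 0011 → c = 0010010, weight = 2.
  m = 1011 → c = 0011000, weight = 2.
  m = 0111 → c = 1110110, weight = 5.
  m = 1111 → c = 1111100, weight = 5.
Tally weights:
  weight 0: 1 codewords.
  weight 1: 1 codewords.
  weight 2: 4 codewords.
  weight 3: 4 codewords.
  weight 4: 3 codewords.
  weight 5: 3 codewords.
Minimum distance d = smallest w > 0 with A_w > 0 = 1.
Sanity: Σ A_w = 16 = 2^4 = 16 ✓.


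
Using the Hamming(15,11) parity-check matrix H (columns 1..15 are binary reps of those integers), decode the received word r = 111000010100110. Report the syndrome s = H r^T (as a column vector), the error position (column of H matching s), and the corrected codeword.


s = (0, 0, 0, 1)^T, error position = 1, corrected codeword c = 011000010100110

Compute s = H r^T mod 2 one row at a time:
  s_1 = 1 + 0 + 1 + 0 + 0 + 1 + 1 + 0 = 4 ≡ 0 (mod 2).
  s_2 = 0 + 0 + 0 + 0 + 0 + 1 + 1 + 0 = 2 ≡ 0 (mod 2).
  s_3 = 1 + 1 + 0 + 0 + 1 + 0 + 1 + 0 = 4 ≡ 0 (mod 2).
  s_4 = 1 + 1 + 0 + 0 + 0 + 0 + 1 + 0 = 3 ≡ 1 (mod 2).
s = (0, 0, 0, 1)^T — this equals column 1 of H (binary 0001), so error is at position 1.
Correct: flip bit 1 of r = 111000010100110 to get c = 011000010100110.


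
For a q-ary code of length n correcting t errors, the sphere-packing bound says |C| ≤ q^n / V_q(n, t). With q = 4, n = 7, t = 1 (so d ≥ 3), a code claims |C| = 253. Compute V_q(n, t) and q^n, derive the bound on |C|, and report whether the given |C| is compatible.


V_q(n, t) = 22, q^n = 16384, Hamming bound = 744, |C| = 253 ≤ bound (satisfied).

Step 1: Compute V_q(n, t) = Σ_{j=0}^1 C(n, j) (q−1)^j.
  j = 0: C(7,0)·(3)^0 = 1·1 = 1.
  j = 1: C(7,1)·(3)^1 = 7·3 = 21.
  V_q(n, t) = 1 + 21 = 22.
Step 2: q^n = 4^7 = 16384.
Step 3: Hamming bound ⌊q^n / V_q(n,t)⌋ = ⌊16384/22⌋ = 744.
Step 4: Compare |C| = 253 to 744: satisfied.
The claimed |C| lies below the Hamming bound.


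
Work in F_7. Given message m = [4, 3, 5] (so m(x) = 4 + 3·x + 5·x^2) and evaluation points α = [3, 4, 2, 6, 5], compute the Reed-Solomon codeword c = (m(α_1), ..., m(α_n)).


c = [2, 5, 2, 6, 4]

Message polynomial: m(x) = 4 + 3·x + 5·x^2 (mod 7).
For each evaluation point α_i, compute m(α_i) mod 7:
  α_1 = 3: Horner steps 5 → 4 → 2, so m(3) = 2.
  α_2 = 4: Horner steps 5 → 2 → 5, so m(4) = 5.
  α_3 = 2: Horner steps 5 → 6 → 2, so m(2) = 2.
  α_4 = 6: Horner steps 5 → 5 → 6, so m(6) = 6.
  α_5 = 5: Horner steps 5 → 0 → 4, so m(5) = 4.
Codeword c = [2, 5, 2, 6, 4] ∈ F_7^5.


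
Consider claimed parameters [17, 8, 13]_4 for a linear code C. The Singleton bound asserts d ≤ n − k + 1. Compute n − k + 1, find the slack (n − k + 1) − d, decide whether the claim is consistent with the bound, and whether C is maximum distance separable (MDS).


Singleton RHS = n − k + 1 = 10, slack = -3, bound violated (no such code; not MDS).

Singleton bound: d ≤ n − k + 1.
Here n = 17, k = 8, so n − k + 1 = 10.
Given d = 13, check d ≤ 10: NO.
Slack = (n − k + 1) − d = -3.
The slack is negative: d = 13 exceeds n − k + 1 = 10 by 3, so the Singleton bound is violated and no linear [17, 8, 13]_4 code can exist. In particular it is not MDS (MDS requires d = n − k + 1 exactly).
Description: the claimed parameters are [17, 8, 13]_4; such a code would be impossible (violates the Singleton bound).


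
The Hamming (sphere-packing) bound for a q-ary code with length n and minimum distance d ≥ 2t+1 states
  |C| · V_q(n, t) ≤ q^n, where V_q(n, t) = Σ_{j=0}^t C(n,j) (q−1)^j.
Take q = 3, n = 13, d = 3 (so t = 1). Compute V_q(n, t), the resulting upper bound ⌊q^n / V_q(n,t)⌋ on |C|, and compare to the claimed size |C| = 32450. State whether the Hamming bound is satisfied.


V_q(n, t) = 27, q^n = 1594323, Hamming bound = 59049, |C| = 32450 ≤ bound (satisfied).

Step 1: Compute V_q(n, t) = Σ_{j=0}^1 C(n, j) (q−1)^j.
  j = 0: C(13,0)·(2)^0 = 1·1 = 1.
  j = 1: C(13,1)·(2)^1 = 13·2 = 26.
  V_q(n, t) = 1 + 26 = 27.
Step 2: q^n = 3^13 = 1594323.
Step 3: Hamming bound ⌊q^n / V_q(n,t)⌋ = ⌊1594323/27⌋ = 59049.
Step 4: Compare |C| = 32450 to 59049: satisfied.
The claimed |C| lies below the Hamming bound.


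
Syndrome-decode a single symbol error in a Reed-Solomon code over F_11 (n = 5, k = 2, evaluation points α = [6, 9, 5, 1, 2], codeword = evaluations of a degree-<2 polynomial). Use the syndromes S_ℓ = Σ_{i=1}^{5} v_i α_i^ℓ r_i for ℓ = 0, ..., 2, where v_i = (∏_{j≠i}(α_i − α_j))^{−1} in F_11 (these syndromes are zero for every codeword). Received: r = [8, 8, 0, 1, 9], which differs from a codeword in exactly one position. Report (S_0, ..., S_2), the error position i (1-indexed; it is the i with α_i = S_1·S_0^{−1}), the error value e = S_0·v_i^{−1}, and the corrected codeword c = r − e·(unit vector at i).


S = (9, 4, 3), error at position 2, error magnitude e = 9, c = [8, 10, 0, 1, 9].

Step 1: column multipliers v_i = (∏_{j≠i}(α_i − α_j))^{−1} mod 11.
  i = 1 (α = 6): (6−9)(6−5)(6−1)(6−2) = (−3)·1·5·4 = −60 ≡ 6, so v_1 = 6^{−1} = 2 (mod 11).
  i = 2 (α = 9): (9−6)(9−5)(9−1)(9−2) = 3·4·8·7 = 672 ≡ 1, so v_2 = 1^{−1} = 1 (mod 11).
  i = 3 (α = 5): (5−6)(5−9)(5−1)(5−2) = (−1)·(−4)·4·3 = 48 ≡ 4, so v_3 = 4^{−1} = 3 (mod 11).
  i = 4 (α = 1): (1−6)(1−9)(1−5)(1−2) = (−5)·(−8)·(−4)·(−1) = 160 ≡ 6, so v_4 = 6^{−1} = 2 (mod 11).
  i = 5 (α = 2): (2−6)(2−9)(2−5)(2−1) = (−4)·(−7)·(−3)·1 = −84 ≡ 4, so v_5 = 4^{−1} = 3 (mod 11).
  v = [2, 1, 3, 2, 3].
Step 2: syndromes of r = [8, 8, 0, 1, 9] (all sums mod 11).
  S_0 = Σ v_i r_i = 2·8 + 1·8 + 3·0 + 2·1 + 3·9 = 53 ≡ 9.
  S_1 = Σ v_i α_i r_i = 2·6·8 + 1·9·8 + 3·5·0 + 2·1·1 + 3·2·9 = 224 ≡ 4.
  α_i^2 mod 11 = [3, 4, 3, 1, 4].
  S_2 = Σ v_i α_i^2 r_i = 2·3·8 + 1·4·8 + 3·3·0 + 2·1·1 + 3·4·9 = 190 ≡ 3.
  S = (9, 4, 3) ≠ 0, so r is not a codeword (an error is present).
Step 3: locate the error. For a single error e at position i, S_ℓ = v_i·e·α_i^ℓ, so α_err = S_1/S_0.
  S_0^{−1} = 9^{−1} = 5 (mod 11), so α_err = 4·5 = 20 ≡ 9 = α_2. Error position i = 2.
  Consistency check: S_2/S_1 = 3·3 = 9 ≡ 9 = α_err ✓ (single-error assumption holds).
Step 4: error magnitude e = S_0/v_2 = S_0·∏_{j≠2}(α_2 − α_j) = 9·1 = 9 ≡ 9 (mod 11).
Step 5: correct position 2: c_2 = r_2 − e = 8 − 9 ≡ 10 (mod 11). Hence c = [8, 10, 0, 1, 9].
  Check: interpolating c through the α_i gives m(x) = 4 + 8·x (degree < 2) with m(α_i) = c_i for every i, so c is indeed a codeword.


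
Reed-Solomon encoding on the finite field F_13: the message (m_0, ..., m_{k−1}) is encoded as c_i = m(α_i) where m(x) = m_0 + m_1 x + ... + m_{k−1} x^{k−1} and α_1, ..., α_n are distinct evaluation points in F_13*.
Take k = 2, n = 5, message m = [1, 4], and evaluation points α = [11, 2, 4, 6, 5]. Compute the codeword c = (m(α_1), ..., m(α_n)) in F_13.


c = [6, 9, 4, 12, 8]

Message polynomial: m(x) = 1 + 4·x (mod 13).
For each evaluation point α_i, compute m(α_i) mod 13:
  α_1 = 11: Horner steps 4 → 6, so m(11) = 6.
  α_2 = 2: Horner steps 4 → 9, so m(2) = 9.
  α_3 = 4: Horner steps 4 → 4, so m(4) = 4.
  α_4 = 6: Horner steps 4 → 12, so m(6) = 12.
  α_5 = 5: Horner steps 4 → 8, so m(5) = 8.
Codeword c = [6, 9, 4, 12, 8] ∈ F_13^5.


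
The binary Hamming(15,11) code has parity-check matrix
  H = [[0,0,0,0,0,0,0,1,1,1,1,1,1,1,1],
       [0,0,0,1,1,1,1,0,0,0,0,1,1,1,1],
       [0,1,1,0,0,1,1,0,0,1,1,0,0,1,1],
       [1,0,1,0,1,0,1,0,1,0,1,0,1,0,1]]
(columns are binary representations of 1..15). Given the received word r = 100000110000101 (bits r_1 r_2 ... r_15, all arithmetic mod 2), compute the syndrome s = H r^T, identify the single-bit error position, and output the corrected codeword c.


s = (1, 1, 0, 0)^T, error position = 12, corrected codeword c = 100000110001101

Compute s = H r^T mod 2 one row at a time:
  s_1 = 1 + 0 + 0 + 0 + 0 + 1 + 0 + 1 = 3 ≡ 1 (mod 2).
  s_2 = 0 + 0 + 0 + 1 + 0 + 1 + 0 + 1 = 3 ≡ 1 (mod 2).
  s_3 = 0 + 0 + 0 + 1 + 0 + 0 + 0 + 1 = 2 ≡ 0 (mod 2).
  s_4 = 1 + 0 + 0 + 1 + 0 + 0 + 1 + 1 = 4 ≡ 0 (mod 2).
s = (1, 1, 0, 0)^T — this equals column 12 of H (binary 1100), so error is at position 12.
Correct: flip bit 12 of r = 100000110000101 to get c = 100000110001101.


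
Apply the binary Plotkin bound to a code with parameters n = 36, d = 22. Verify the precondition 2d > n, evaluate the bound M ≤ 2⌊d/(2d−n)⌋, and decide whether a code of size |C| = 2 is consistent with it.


Plotkin bound M ≤ 4; given |C| = 2 ≤ bound (satisfied).

Check applicability: 2d = 44, n = 36.
2d − n = 8 > 0, so Plotkin applies.
Compute d/(2d−n) = 22/8 ≈ 2.7500.
⌊d/(2d−n)⌋ = 2.
Plotkin bound: M ≤ 2·2 = 4.
Given |C| = 2, check: satisfied.
This |C| is below the Plotkin bound.


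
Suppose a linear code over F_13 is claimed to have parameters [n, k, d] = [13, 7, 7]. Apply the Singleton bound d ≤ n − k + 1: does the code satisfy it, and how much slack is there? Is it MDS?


Singleton RHS = n − k + 1 = 7, slack = 0, bound satisfied, MDS.

Singleton bound: d ≤ n − k + 1.
Here n = 13, k = 7, so n − k + 1 = 7.
Given d = 7, check d ≤ 7: YES.
Slack = (n − k + 1) − d = 0.
The code is MDS (slack = 0).
Description: the claimed parameters are [13, 7, 7]_13; such a code would be MDS (meets Singleton bound).


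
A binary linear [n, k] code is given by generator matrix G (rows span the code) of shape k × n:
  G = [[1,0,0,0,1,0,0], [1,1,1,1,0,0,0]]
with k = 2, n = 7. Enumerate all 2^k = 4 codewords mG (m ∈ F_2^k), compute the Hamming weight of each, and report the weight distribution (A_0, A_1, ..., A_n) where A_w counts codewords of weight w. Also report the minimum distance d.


Weight distribution: A_0 = 1, A_2 = 1, A_4 = 2. Minimum distance d = 2.

Enumerate all 2^2 = 4 messages m ∈ F_2^2.
For each, compute codeword c = mG in F_2^7, then tally its weight.
  m = 00 → c = 0000000, weight = 0.
  m = 10 → c = 1000100, weight = 2.
  m = 01 → c = 1111000, weight = 4.
  m = 11 → c = 0111100, weight = 4.
Tally weights:
  weight 0: 1 codewords.
  weight 2: 1 codewords.
  weight 4: 2 codewords.
Minimum distance d = smallest w > 0 with A_w > 0 = 2.
Sanity: Σ A_w = 4 = 2^2 = 4 ✓.


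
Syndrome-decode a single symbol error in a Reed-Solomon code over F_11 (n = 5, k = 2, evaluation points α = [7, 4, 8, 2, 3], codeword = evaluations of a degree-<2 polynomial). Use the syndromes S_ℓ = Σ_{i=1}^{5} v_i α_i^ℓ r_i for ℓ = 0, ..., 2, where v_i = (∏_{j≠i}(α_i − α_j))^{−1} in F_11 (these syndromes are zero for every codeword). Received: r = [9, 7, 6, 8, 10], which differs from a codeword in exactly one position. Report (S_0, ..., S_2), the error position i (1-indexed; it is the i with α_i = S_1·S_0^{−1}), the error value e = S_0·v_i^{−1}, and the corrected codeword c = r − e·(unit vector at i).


S = (10, 9, 7), error at position 4, error magnitude e = 6, c = [9, 7, 6, 2, 10].

Step 1: column multipliers v_i = (∏_{j≠i}(α_i − α_j))^{−1} mod 11.
  i = 1 (α = 7): (7−4)(7−8)(7−2)(7−3) = 3·(−1)·5·4 = −60 ≡ 6, so v_1 = 6^{−1} = 2 (mod 11).
  i = 2 (α = 4): (4−7)(4−8)(4−2)(4−3) = (−3)·(−4)·2·1 = 24 ≡ 2, so v_2 = 2^{−1} = 6 (mod 11).
  i = 3 (α = 8): (8−7)(8−4)(8−2)(8−3) = 1·4·6·5 = 120 ≡ 10, so v_3 = 10^{−1} = 10 (mod 11).
  i = 4 (α = 2): (2−7)(2−4)(2−8)(2−3) = (−5)·(−2)·(−6)·(−1) = 60 ≡ 5, so v_4 = 5^{−1} = 9 (mod 11).
  i = 5 (α = 3): (3−7)(3−4)(3−8)(3−2) = (−4)·(−1)·(−5)·1 = −20 ≡ 2, so v_5 = 2^{−1} = 6 (mod 11).
  v = [2, 6, 10, 9, 6].
Step 2: syndromes of r = [9, 7, 6, 8, 10] (all sums mod 11).
  S_0 = Σ v_i r_i = 2·9 + 6·7 + 10·6 + 9·8 + 6·10 = 252 ≡ 10.
  S_1 = Σ v_i α_i r_i = 2·7·9 + 6·4·7 + 10·8·6 + 9·2·8 + 6·3·10 = 1098 ≡ 9.
  α_i^2 mod 11 = [5, 5, 9, 4, 9].
  S_2 = Σ v_i α_i^2 r_i = 2·5·9 + 6·5·7 + 10·9·6 + 9·4·8 + 6·9·10 = 1668 ≡ 7.
  S = (10, 9, 7) ≠ 0, so r is not a codeword (an error is present).
Step 3: locate the error. For a single error e at position i, S_ℓ = v_i·e·α_i^ℓ, so α_err = S_1/S_0.
  S_0^{−1} = 10^{−1} = 10 (mod 11), so α_err = 9·10 = 90 ≡ 2 = α_4. Error position i = 4.
  Consistency check: S_2/S_1 = 7·5 = 35 ≡ 2 = α_err ✓ (single-error assumption holds).
Step 4: error magnitude e = S_0/v_4 = S_0·∏_{j≠4}(α_4 − α_j) = 10·5 = 50 ≡ 6 (mod 11).
Step 5: correct position 4: c_4 = r_4 − e = 8 − 6 ≡ 2 (mod 11). Hence c = [9, 7, 6, 2, 10].
  Check: interpolating c through the α_i gives m(x) = 8 + 8·x (degree < 2) with m(α_i) = c_i for every i, so c is indeed a codeword.


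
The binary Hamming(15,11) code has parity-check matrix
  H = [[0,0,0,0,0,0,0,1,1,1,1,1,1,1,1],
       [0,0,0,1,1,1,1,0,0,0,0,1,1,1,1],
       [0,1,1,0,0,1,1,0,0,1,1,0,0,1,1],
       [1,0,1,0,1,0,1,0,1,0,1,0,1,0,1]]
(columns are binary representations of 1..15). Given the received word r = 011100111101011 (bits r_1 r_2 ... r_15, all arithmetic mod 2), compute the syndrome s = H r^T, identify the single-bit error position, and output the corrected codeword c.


s = (0, 1, 0, 0)^T, error position = 4, corrected codeword c = 011000111101011

Compute s = H r^T mod 2 one row at a time:
  s_1 = 1 + 1 + 1 + 0 + 1 + 0 + 1 + 1 = 6 ≡ 0 (mod 2).
  s_2 = 1 + 0 + 0 + 1 + 1 + 0 + 1 + 1 = 5 ≡ 1 (mod 2).
  s_3 = 1 + 1 + 0 + 1 + 1 + 0 + 1 + 1 = 6 ≡ 0 (mod 2).
  s_4 = 0 + 1 + 0 + 1 + 1 + 0 + 0 + 1 = 4 ≡ 0 (mod 2).
s = (0, 1, 0, 0)^T — this equals column 4 of H (binary 0100), so error is at position 4.
Correct: flip bit 4 of r = 011100111101011 to get c = 011000111101011.


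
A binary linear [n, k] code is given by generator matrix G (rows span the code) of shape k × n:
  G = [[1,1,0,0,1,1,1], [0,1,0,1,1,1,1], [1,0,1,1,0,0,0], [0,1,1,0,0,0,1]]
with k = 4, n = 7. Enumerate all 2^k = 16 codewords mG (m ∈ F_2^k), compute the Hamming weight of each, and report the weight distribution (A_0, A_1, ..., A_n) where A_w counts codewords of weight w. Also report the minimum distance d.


Weight distribution: A_0 = 1, A_1 = 1, A_2 = 2, A_3 = 4, A_4 = 3, A_5 = 3, A_6 = 2. Minimum distance d = 1.

Enumerate all 2^4 = 16 messages m ∈ F_2^4.
For each, compute codeword c = mG in F_2^7, then tally its weight.
  m = 0000 → c = 0000000, weight = 0.
  m = 1000 → c = 1100111, weight = 5.
  m = 0100 → c = 0101111, weight = 5.
  m = 1100 → c = 1001000, weight = 2.
  m = 0010 → c = 1011000, weight = 3.
  m = 1010 → c = 0111111, weight = 6.
  m = 0110 → c = 1110111, weight = 6.
  m = 1110 → c = 0010000, weight = 1.
  m = 0001 → c = 0110001, weight = 3.
  m = 1001 → c = 1010110, weight = 4.
  m = 0101 → c = 0011110, weight = 4.
  m = 1101 → c = 1111001, weight = 5.
  m = 0011 → c = 1101001, weight = 4.
  m = 1011 → c = 0001110, weight = 3.
  m = 0111 → c = 1000110, weight = 3.
  m = 1111 → c = 0100001, weight = 2.
Tally weights:
  weight 0: 1 codewords.
  weight 1: 1 codewords.
  weight 2: 2 codewords.
  weight 3: 4 codewords.
  weight 4: 3 codewords.
  weight 5: 3 codewords.
  weight 6: 2 codewords.
Minimum distance d = smallest w > 0 with A_w > 0 = 1.
Sanity: Σ A_w = 16 = 2^4 = 16 ✓.


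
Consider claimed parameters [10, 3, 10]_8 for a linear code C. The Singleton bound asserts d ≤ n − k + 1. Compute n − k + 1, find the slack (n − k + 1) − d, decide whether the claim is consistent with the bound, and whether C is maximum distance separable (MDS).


Singleton RHS = n − k + 1 = 8, slack = -2, bound violated (no such code; not MDS).

Singleton bound: d ≤ n − k + 1.
Here n = 10, k = 3, so n − k + 1 = 8.
Given d = 10, check d ≤ 8: NO.
Slack = (n − k + 1) − d = -2.
The slack is negative: d = 10 exceeds n − k + 1 = 8 by 2, so the Singleton bound is violated and no linear [10, 3, 10]_8 code can exist. In particular it is not MDS (MDS requires d = n − k + 1 exactly).
Description: the claimed parameters are [10, 3, 10]_8; such a code would be impossible (violates the Singleton bound).


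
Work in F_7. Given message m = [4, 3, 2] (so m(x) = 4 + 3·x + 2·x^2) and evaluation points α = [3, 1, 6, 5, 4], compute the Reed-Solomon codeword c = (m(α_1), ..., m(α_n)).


c = [3, 2, 3, 6, 6]

Message polynomial: m(x) = 4 + 3·x + 2·x^2 (mod 7).
For each evaluation point α_i, compute m(α_i) mod 7:
  α_1 = 3: Horner steps 2 → 2 → 3, so m(3) = 3.
  α_2 = 1: Horner steps 2 → 5 → 2, so m(1) = 2.
  α_3 = 6: Horner steps 2 → 1 → 3, so m(6) = 3.
  α_4 = 5: Horner steps 2 → 6 → 6, so m(5) = 6.
  α_5 = 4: Horner steps 2 → 4 → 6, so m(4) = 6.
Codeword c = [3, 2, 3, 6, 6] ∈ F_7^5.


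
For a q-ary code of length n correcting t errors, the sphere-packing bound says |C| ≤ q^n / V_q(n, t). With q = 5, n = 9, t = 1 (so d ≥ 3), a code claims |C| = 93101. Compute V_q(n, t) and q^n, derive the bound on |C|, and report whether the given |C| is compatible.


V_q(n, t) = 37, q^n = 1953125, Hamming bound = 52787, |C| = 93101 > bound (violated).

Step 1: Compute V_q(n, t) = Σ_{j=0}^1 C(n, j) (q−1)^j.
  j = 0: C(9,0)·(4)^0 = 1·1 = 1.
  j = 1: C(9,1)·(4)^1 = 9·4 = 36.
  V_q(n, t) = 1 + 36 = 37.
Step 2: q^n = 5^9 = 1953125.
Step 3: Hamming bound ⌊q^n / V_q(n,t)⌋ = ⌊1953125/37⌋ = 52787.
Step 4: Compare |C| = 93101 to 52787: violated.
The claimed |C| lies above the Hamming bound, so no 5-ary code of length 9 with d ≥ 3 can have 93101 codewords.


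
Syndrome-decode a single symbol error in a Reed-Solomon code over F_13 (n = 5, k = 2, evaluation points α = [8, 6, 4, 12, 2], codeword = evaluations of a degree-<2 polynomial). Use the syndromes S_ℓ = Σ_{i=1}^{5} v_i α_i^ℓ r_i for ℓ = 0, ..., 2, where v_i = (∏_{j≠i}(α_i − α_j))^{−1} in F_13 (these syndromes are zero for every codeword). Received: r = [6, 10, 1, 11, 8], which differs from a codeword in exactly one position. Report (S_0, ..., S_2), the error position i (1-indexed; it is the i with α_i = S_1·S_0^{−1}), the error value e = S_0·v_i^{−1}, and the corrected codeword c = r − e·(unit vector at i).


S = (10, 7, 1), error at position 5, error magnitude e = 3, c = [6, 10, 1, 11, 5].

Step 1: column multipliers v_i = (∏_{j≠i}(α_i − α_j))^{−1} mod 13.
  i = 1 (α = 8): (8−6)(8−4)(8−12)(8−2) = 2·4·(−4)·6 = −192 ≡ 3, so v_1 = 3^{−1} = 9 (mod 13).
  i = 2 (α = 6): (6−8)(6−4)(6−12)(6−2) = (−2)·2·(−6)·4 = 96 ≡ 5, so v_2 = 5^{−1} = 8 (mod 13).
  i = 3 (α = 4): (4−8)(4−6)(4−12)(4−2) = (−4)·(−2)·(−8)·2 = −128 ≡ 2, so v_3 = 2^{−1} = 7 (mod 13).
  i = 4 (α = 12): (12−8)(12−6)(12−4)(12−2) = 4·6·8·10 = 1920 ≡ 9, so v_4 = 9^{−1} = 3 (mod 13).
  i = 5 (α = 2): (2−8)(2−6)(2−4)(2−12) = (−6)·(−4)·(−2)·(−10) = 480 ≡ 12, so v_5 = 12^{−1} = 12 (mod 13).
  v = [9, 8, 7, 3, 12].
Step 2: syndromes of r = [6, 10, 1, 11, 8] (all sums mod 13).
  S_0 = Σ v_i r_i = 9·6 + 8·10 + 7·1 + 3·11 + 12·8 = 270 ≡ 10.
  S_1 = Σ v_i α_i r_i = 9·8·6 + 8·6·10 + 7·4·1 + 3·12·11 + 12·2·8 = 1528 ≡ 7.
  α_i^2 mod 13 = [12, 10, 3, 1, 4].
  S_2 = Σ v_i α_i^2 r_i = 9·12·6 + 8·10·10 + 7·3·1 + 3·1·11 + 12·4·8 = 1886 ≡ 1.
  S = (10, 7, 1) ≠ 0, so r is not a codeword (an error is present).
Step 3: locate the error. For a single error e at position i, S_ℓ = v_i·e·α_i^ℓ, so α_err = S_1/S_0.
  S_0^{−1} = 10^{−1} = 4 (mod 13), so α_err = 7·4 = 28 ≡ 2 = α_5. Error position i = 5.
  Consistency check: S_2/S_1 = 1·2 = 2 ≡ 2 = α_err ✓ (single-error assumption holds).
Step 4: error magnitude e = S_0/v_5 = S_0·∏_{j≠5}(α_5 − α_j) = 10·12 = 120 ≡ 3 (mod 13).
Step 5: correct position 5: c_5 = r_5 − e = 8 − 3 ≡ 5 (mod 13). Hence c = [6, 10, 1, 11, 5].
  Check: interpolating c through the α_i gives m(x) = 9 + 11·x (degree < 2) with m(α_i) = c_i for every i, so c is indeed a codeword.


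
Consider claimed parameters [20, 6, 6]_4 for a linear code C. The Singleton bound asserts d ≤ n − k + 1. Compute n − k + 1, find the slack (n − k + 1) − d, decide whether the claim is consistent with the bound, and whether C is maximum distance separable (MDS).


Singleton RHS = n − k + 1 = 15, slack = 9, bound satisfied, not MDS.

Singleton bound: d ≤ n − k + 1.
Here n = 20, k = 6, so n − k + 1 = 15.
Given d = 6, check d ≤ 15: YES.
Slack = (n − k + 1) − d = 9.
The code is NOT MDS (slack = 9 > 0).
Description: the claimed parameters are [20, 6, 6]_4; such a code would be non-MDS.


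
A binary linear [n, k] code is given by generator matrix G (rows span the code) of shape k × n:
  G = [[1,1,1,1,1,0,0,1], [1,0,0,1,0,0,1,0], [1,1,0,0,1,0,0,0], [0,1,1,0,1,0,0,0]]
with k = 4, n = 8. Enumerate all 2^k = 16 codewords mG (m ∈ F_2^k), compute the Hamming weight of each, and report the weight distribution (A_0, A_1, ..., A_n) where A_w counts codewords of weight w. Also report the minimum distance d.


Weight distribution: A_0 = 1, A_2 = 2, A_3 = 6, A_4 = 3, A_5 = 2, A_6 = 2. Minimum distance d = 2.

Enumerate all 2^4 = 16 messages m ∈ F_2^4.
For each, compute codeword c = mG in F_2^8, then tally its weight.
  m = 0000 → c = 00000000, weight = 0.
  m = 1000 → c = 11111001, weight = 6.
  m = 0100 → c = 10010010, weight = 3.
  m = 1100 → c = 01101011, weight = 5.
  m = 0010 → c = 11001000, weight = 3.
  m = 1010 → c = 00110001, weight = 3.
  m = 0110 → c = 01011010, weight = 4.
  m = 1110 → c = 10100011, weight = 4.
  m = 0001 → c = 01101000, weight = 3.
  m = 1001 → c = 10010001, weight = 3.
  m = 0101 → c = 11111010, weight = 6.
  m = 1101 → c = 00000011, weight = 2.
  m = 0011 → c = 10100000, weight = 2.
  m = 1011 → c = 01011001, weight = 4.
  m = 0111 → c = 00110010, weight = 3.
  m = 1111 → c = 11001011, weight = 5.
Tally weights:
  weight 0: 1 codewords.
  weight 2: 2 codewords.
  weight 3: 6 codewords.
  weight 4: 3 codewords.
  weight 5: 2 codewords.
  weight 6: 2 codewords.
Minimum distance d = smallest w > 0 with A_w > 0 = 2.
Sanity: Σ A_w = 16 = 2^4 = 16 ✓.


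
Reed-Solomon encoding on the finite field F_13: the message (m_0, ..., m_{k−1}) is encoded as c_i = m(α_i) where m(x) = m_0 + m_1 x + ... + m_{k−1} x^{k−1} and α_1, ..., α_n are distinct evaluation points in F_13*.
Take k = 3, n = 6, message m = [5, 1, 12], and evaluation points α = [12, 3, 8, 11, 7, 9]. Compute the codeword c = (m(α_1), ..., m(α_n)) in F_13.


c = [3, 12, 1, 12, 2, 11]

Message polynomial: m(x) = 5 + 1·x + 12·x^2 (mod 13).
For each evaluation point α_i, compute m(α_i) mod 13:
  α_1 = 12: Horner steps 12 → 2 → 3, so m(12) = 3.
  α_2 = 3: Horner steps 12 → 11 → 12, so m(3) = 12.
  α_3 = 8: Horner steps 12 → 6 → 1, so m(8) = 1.
  α_4 = 11: Horner steps 12 → 3 → 12, so m(11) = 12.
  α_5 = 7: Horner steps 12 → 7 → 2, so m(7) = 2.
  α_6 = 9: Horner steps 12 → 5 → 11, so m(9) = 11.
Codeword c = [3, 12, 1, 12, 2, 11] ∈ F_13^6.


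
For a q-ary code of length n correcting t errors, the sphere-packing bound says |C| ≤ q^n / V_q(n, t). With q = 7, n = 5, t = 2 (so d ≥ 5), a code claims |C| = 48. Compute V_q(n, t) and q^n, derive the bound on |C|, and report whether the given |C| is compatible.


V_q(n, t) = 391, q^n = 16807, Hamming bound = 42, |C| = 48 > bound (violated).

Step 1: Compute V_q(n, t) = Σ_{j=0}^2 C(n, j) (q−1)^j.
  j = 0: C(5,0)·(6)^0 = 1·1 = 1.
  j = 1: C(5,1)·(6)^1 = 5·6 = 30.
  j = 2: C(5,2)·(6)^2 = 10·36 = 360.
  V_q(n, t) = 1 + 30 + 360 = 391.
Step 2: q^n = 7^5 = 16807.
Step 3: Hamming bound ⌊q^n / V_q(n,t)⌋ = ⌊16807/391⌋ = 42.
Step 4: Compare |C| = 48 to 42: violated.
The claimed |C| lies above the Hamming bound, so no 7-ary code of length 5 with d ≥ 5 can have 48 codewords.


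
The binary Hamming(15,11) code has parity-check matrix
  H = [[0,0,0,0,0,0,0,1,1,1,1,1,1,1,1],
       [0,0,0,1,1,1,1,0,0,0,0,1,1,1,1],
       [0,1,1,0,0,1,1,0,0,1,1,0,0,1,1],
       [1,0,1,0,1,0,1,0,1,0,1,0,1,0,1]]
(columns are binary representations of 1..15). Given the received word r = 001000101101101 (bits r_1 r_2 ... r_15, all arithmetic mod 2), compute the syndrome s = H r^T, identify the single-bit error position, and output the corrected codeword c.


s = (1, 0, 0, 1)^T, error position = 9, corrected codeword c = 001000100101101

Compute s = H r^T mod 2 one row at a time:
  s_1 = 0 + 1 + 1 + 0 + 1 + 1 + 0 + 1 = 5 ≡ 1 (mod 2).
  s_2 = 0 + 0 + 0 + 1 + 1 + 1 + 0 + 1 = 4 ≡ 0 (mod 2).
  s_3 = 0 + 1 + 0 + 1 + 1 + 0 + 0 + 1 = 4 ≡ 0 (mod 2).
  s_4 = 0 + 1 + 0 + 1 + 1 + 0 + 1 + 1 = 5 ≡ 1 (mod 2).
s = (1, 0, 0, 1)^T — this equals column 9 of H (binary 1001), so error is at position 9.
Correct: flip bit 9 of r = 001000101101101 to get c = 001000100101101.


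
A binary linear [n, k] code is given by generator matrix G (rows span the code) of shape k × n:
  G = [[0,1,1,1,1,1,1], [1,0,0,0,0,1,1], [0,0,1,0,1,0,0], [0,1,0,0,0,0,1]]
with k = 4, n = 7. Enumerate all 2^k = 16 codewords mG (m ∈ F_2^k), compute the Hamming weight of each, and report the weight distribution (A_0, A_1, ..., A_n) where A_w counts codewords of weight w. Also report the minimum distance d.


Weight distribution: A_0 = 1, A_2 = 3, A_3 = 4, A_4 = 3, A_5 = 4, A_6 = 1. Minimum distance d = 2.

Enumerate all 2^4 = 16 messages m ∈ F_2^4.
For each, compute codeword c = mG in F_2^7, then tally its weight.
  m = 0000 → c = 0000000, weight = 0.
  m = 1000 → c = 0111111, weight = 6.
  m = 0100 → c = 1000011, weight = 3.
  m = 1100 → c = 1111100, weight = 5.
  m = 0010 → c = 0010100, weight = 2.
  m = 1010 → c = 0101011, weight = 4.
  m = 0110 → c = 1010111, weight = 5.
  m = 1110 → c = 1101000, weight = 3.
  m = 0001 → c = 0100001, weight = 2.
  m = 1001 → c = 0011110, weight = 4.
  m = 0101 → c = 1100010, weight = 3.
  m = 1101 → c = 1011101, weight = 5.
  m = 0011 → c = 0110101, weight = 4.
  m = 1011 → c = 0001010, weight = 2.
  m = 0111 → c = 1110110, weight = 5.
  m = 1111 → c = 1001001, weight = 3.
Tally weights:
  weight 0: 1 codewords.
  weight 2: 3 codewords.
  weight 3: 4 codewords.
  weight 4: 3 codewords.
  weight 5: 4 codewords.
  weight 6: 1 codewords.
Minimum distance d = smallest w > 0 with A_w > 0 = 2.
Sanity: Σ A_w = 16 = 2^4 = 16 ✓.


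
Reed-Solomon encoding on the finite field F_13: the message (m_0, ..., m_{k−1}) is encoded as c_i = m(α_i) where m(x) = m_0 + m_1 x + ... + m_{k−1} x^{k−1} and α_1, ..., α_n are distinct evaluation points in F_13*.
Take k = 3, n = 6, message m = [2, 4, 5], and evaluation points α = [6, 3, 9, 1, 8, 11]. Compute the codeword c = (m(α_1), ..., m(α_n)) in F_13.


c = [11, 7, 1, 11, 3, 1]

Message polynomial: m(x) = 2 + 4·x + 5·x^2 (mod 13).
For each evaluation point α_i, compute m(α_i) mod 13:
  α_1 = 6: Horner steps 5 → 8 → 11, so m(6) = 11.
  α_2 = 3: Horner steps 5 → 6 → 7, so m(3) = 7.
  α_3 = 9: Horner steps 5 → 10 → 1, so m(9) = 1.
  α_4 = 1: Horner steps 5 → 9 → 11, so m(1) = 11.
  α_5 = 8: Horner steps 5 → 5 → 3, so m(8) = 3.
  α_6 = 11: Horner steps 5 → 7 → 1, so m(11) = 1.
Codeword c = [11, 7, 1, 11, 3, 1] ∈ F_13^6.


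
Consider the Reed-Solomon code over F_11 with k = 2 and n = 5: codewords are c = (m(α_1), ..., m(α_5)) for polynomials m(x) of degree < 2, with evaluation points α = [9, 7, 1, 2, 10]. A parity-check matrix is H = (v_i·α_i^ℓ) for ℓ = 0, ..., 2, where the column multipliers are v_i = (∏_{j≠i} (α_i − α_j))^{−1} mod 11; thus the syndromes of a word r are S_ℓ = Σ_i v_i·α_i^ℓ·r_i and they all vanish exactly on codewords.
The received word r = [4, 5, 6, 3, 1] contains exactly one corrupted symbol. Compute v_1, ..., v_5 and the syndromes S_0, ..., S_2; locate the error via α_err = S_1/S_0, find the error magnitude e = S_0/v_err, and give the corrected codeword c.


S = (7, 5, 2), error at position 2, error magnitude e = 6, c = [4, 10, 6, 3, 1].

Step 1: column multipliers v_i = (∏_{j≠i}(α_i − α_j))^{−1} mod 11.
  i = 1 (α = 9): (9−7)(9−1)(9−2)(9−10) = 2·8·7·(−1) = −112 ≡ 9, so v_1 = 9^{−1} = 5 (mod 11).
  i = 2 (α = 7): (7−9)(7−1)(7−2)(7−10) = (−2)·6·5·(−3) = 180 ≡ 4, so v_2 = 4^{−1} = 3 (mod 11).
  i = 3 (α = 1): (1−9)(1−7)(1−2)(1−10) = (−8)·(−6)·(−1)·(−9) = 432 ≡ 3, so v_3 = 3^{−1} = 4 (mod 11).
  i = 4 (α = 2): (2−9)(2−7)(2−1)(2−10) = (−7)·(−5)·1·(−8) = −280 ≡ 6, so v_4 = 6^{−1} = 2 (mod 11).
  i = 5 (α = 10): (10−9)(10−7)(10−1)(10−2) = 1·3·9·8 = 216 ≡ 7, so v_5 = 7^{−1} = 8 (mod 11).
  v = [5, 3, 4, 2, 8].
Step 2: syndromes of r = [4, 5, 6, 3, 1] (all sums mod 11).
  S_0 = Σ v_i r_i = 5·4 + 3·5 + 4·6 + 2·3 + 8·1 = 73 ≡ 7.
  S_1 = Σ v_i α_i r_i = 5·9·4 + 3·7·5 + 4·1·6 + 2·2·3 + 8·10·1 = 401 ≡ 5.
  α_i^2 mod 11 = [4, 5, 1, 4, 1].
  S_2 = Σ v_i α_i^2 r_i = 5·4·4 + 3·5·5 + 4·1·6 + 2·4·3 + 8·1·1 = 211 ≡ 2.
  S = (7, 5, 2) ≠ 0, so r is not a codeword (an error is present).
Step 3: locate the error. For a single error e at position i, S_ℓ = v_i·e·α_i^ℓ, so α_err = S_1/S_0.
  S_0^{−1} = 7^{−1} = 8 (mod 11), so α_err = 5·8 = 40 ≡ 7 = α_2. Error position i = 2.
  Consistency check: S_2/S_1 = 2·9 = 18 ≡ 7 = α_err ✓ (single-error assumption holds).
Step 4: error magnitude e = S_0/v_2 = S_0·∏_{j≠2}(α_2 − α_j) = 7·4 = 28 ≡ 6 (mod 11).
Step 5: correct position 2: c_2 = r_2 − e = 5 − 6 ≡ 10 (mod 11). Hence c = [4, 10, 6, 3, 1].
  Check: interpolating c through the α_i gives m(x) = 9 + 8·x (degree < 2) with m(α_i) = c_i for every i, so c is indeed a codeword.
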